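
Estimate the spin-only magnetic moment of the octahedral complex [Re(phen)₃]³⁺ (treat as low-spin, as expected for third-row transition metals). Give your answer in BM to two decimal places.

2.83 BM

phen is neutral, so the +3 overall charge sits on Re: oxidation state +3.
Re³⁺: group 7, so d-count = 7 − 3 = 4.
Configuration: t2g^4 e_g^0 → 2 unpaired electrons.
μ(spin-only) = √[2(2+2)] = √8 ≈ 2.83 BM.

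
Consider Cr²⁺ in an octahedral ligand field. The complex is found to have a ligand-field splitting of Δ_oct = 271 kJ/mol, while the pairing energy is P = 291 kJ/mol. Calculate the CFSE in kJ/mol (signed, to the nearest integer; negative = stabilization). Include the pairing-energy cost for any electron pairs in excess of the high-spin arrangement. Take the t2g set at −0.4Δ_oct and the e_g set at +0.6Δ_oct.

-163

Group 6 minus oxidation state +2 gives a d⁴ configuration for Cr²⁺.
Δ_oct < P, so pairing is avoided: the ground state is high-spin.
Configuration: t2g^3 e_g^1.
Orbital CFSE = -0.6Δ_oct = -0.6 × 271 = -163 kJ/mol.
High-spin has no excess pairs, so no pairing correction applies.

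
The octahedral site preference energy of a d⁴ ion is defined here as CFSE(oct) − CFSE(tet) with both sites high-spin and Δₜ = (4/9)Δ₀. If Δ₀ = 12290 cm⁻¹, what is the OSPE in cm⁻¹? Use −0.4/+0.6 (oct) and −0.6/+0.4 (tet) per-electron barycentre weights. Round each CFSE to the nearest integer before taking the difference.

Octahedral high-spin t2g^3 e_g^1: CFSE = -0.6 × 12290 = -7374 cm⁻¹.
Tetrahedral e^2 t2^2 gives -0.4Δₜ = -0.4 × (4/9) × 12290 = -2185 cm⁻¹.
Subtracting, OSPE = -7374 − (-2185) = -5189 cm⁻¹.

-5189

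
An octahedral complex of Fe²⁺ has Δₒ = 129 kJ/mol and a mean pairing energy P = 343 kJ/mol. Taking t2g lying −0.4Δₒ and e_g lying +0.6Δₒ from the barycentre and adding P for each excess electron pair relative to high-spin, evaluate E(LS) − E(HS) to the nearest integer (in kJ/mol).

Group 8 minus oxidation state +2 gives a d⁶ configuration for Fe²⁺.
High-spin: t2g^4 e_g^2, CFSE = -0.4Δₒ = -52 kJ/mol.
For low-spin the configuration is t2g^6 e_g^0: orbital energy -2.4 × 129 = -310 kJ/mol, and 2 additional pairs relative to high-spin add 686 kJ/mol, giving 376 kJ/mol.
The difference is 376 − (-52) = 428 kJ/mol, so high-spin lies lower.

428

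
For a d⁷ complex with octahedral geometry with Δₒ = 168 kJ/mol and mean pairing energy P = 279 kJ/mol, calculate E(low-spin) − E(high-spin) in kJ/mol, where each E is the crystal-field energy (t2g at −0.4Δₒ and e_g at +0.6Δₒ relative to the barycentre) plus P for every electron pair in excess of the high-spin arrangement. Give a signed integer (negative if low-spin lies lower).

111

In the high-spin limit (t2g^5 e_g^2) the orbital term is -0.8Δₒ = -134 kJ/mol, with no excess pairing.
Low-spin t2g^6 e_g^1 gives -1.8Δₒ = -302 kJ/mol, but forming 1 extra pair costs 1P = 279 kJ/mol, so E(LS) = -302 + 279 = -23 kJ/mol.
E(LS) − E(HS) = -23 − (-134) = 111 kJ/mol.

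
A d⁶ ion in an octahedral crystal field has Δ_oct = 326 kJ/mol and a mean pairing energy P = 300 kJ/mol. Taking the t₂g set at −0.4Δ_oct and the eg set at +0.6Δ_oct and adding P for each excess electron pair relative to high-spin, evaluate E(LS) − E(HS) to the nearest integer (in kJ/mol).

High-spin d⁶ fills as t₂g⁴ eg² with CFSE 4(−0.4) + 2(+0.6) = -0.4Δ_oct = -130 kJ/mol.
Low-spin: t₂g⁶ eg⁰, orbital CFSE = -2.4Δ_oct = -782 kJ/mol; plus 2 excess pairs × P = +600 kJ/mol; total -182 kJ/mol.
Thus E(LS) − E(HS) = -52 kJ/mol.

-52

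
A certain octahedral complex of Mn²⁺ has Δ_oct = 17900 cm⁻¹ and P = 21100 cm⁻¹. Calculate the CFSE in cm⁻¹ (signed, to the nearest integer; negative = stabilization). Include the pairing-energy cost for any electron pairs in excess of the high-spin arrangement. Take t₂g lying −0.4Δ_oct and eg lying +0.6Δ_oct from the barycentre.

Mn²⁺: group 7, so d-count = 7 − 2 = 5.
Here Δ_oct < P (17900 < 21100), so the high-spin state is favoured.
Configuration: t₂g³ eg².
Orbital CFSE = 0.0Δ_oct = 0.0 × 17900 = 0 cm⁻¹.
High-spin has no excess pairs, so no pairing correction applies.

0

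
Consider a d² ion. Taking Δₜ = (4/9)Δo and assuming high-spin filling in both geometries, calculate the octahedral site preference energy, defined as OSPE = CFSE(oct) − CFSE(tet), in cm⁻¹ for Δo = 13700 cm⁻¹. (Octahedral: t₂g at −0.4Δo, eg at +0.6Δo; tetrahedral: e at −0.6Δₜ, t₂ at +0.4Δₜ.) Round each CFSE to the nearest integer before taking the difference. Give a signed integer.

-3653

Octahedral high-spin t2g^2 e_g^0: CFSE = -0.8 × 13700 = -10960 cm⁻¹.
In a tetrahedral site the filling is e^2 t2^0: CFSE(tet) = -1.2Δₜ = -1.2 × (4/9)(13700) = -7307 cm⁻¹.
Subtracting, OSPE = -10960 − (-7307) = -3653 cm⁻¹.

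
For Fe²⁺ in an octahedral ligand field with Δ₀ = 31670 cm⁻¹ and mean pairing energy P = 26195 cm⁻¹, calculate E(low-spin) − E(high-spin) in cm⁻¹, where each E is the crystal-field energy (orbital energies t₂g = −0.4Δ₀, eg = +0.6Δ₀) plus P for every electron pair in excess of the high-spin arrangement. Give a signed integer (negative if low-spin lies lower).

-10950

Fe²⁺: group 8, so d-count = 8 − 2 = 6.
In the high-spin limit (t₂g⁴ eg²) the orbital term is -0.4Δ₀ = -12668 cm⁻¹, with no excess pairing.
For low-spin the configuration is t₂g⁶ eg⁰: orbital energy -2.4 × 31670 = -76008 cm⁻¹, and 2 additional pairs relative to high-spin add 52390 cm⁻¹, giving -23618 cm⁻¹.
E(LS) − E(HS) = -23618 − (-12668) = -10950 cm⁻¹.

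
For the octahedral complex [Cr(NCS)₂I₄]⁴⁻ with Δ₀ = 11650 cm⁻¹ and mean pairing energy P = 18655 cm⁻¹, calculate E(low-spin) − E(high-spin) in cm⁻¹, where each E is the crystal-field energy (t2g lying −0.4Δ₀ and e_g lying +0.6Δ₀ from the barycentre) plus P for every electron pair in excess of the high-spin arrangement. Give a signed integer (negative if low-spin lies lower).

7005

Ligand charges: 2×(-1) from NCS⁻ and 4×(-1) from I⁻ sum to -6; with overall charge -4, Cr is +2.
Cr sits in group 6; removing 2 electrons leaves Cr²⁺ with 6 − 2 = 4 d electrons.
In the high-spin limit (t2g^3 e_g^1) the orbital term is -0.6Δ₀ = -6990 cm⁻¹, with no excess pairing.
For low-spin the configuration is t2g^4 e_g^0: orbital energy -1.6 × 11650 = -18640 cm⁻¹, and 1 additional pair relative to high-spin adds 18655 cm⁻¹, giving 15 cm⁻¹.
Thus E(LS) − E(HS) = 7005 cm⁻¹.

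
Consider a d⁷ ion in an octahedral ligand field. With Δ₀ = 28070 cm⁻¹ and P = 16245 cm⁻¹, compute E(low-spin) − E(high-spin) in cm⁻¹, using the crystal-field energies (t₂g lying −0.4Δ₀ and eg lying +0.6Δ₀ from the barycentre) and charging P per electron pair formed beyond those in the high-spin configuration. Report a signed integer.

In the high-spin limit (t₂g⁵ eg²) the orbital term is -0.8Δ₀ = -22456 cm⁻¹, with no excess pairing.
Low-spin: t₂g⁶ eg¹, orbital CFSE = -1.8Δ₀ = -50526 cm⁻¹; plus 1 excess pair × P = +16245 cm⁻¹; total -34281 cm⁻¹.
The difference is -34281 − (-22456) = -11825 cm⁻¹, so low-spin lies lower.

-11825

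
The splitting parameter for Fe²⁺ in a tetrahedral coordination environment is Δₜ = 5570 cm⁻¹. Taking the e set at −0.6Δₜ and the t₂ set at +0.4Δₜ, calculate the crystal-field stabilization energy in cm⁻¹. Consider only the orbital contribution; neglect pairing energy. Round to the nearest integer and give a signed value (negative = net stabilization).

-3342

Group 8 minus oxidation state +2 gives a d⁶ configuration for Fe²⁺.
Tetrahedral fields are weak (Δₜ ≈ 4/9 Δₒ), so electrons fill high-spin.
The d⁶ electrons fill as e³ t₂³.
The orbital stabilization is -0.6Δₜ = -0.6 × 5570 = -3342 cm⁻¹.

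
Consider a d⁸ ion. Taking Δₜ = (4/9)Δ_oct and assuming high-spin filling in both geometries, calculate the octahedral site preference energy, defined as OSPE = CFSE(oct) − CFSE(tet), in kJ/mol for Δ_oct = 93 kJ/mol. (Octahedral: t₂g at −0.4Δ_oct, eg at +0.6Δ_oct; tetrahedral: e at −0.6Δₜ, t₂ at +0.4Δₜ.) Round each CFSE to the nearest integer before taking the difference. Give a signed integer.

-79

Octahedral (high-spin): t2g^6 e_g^2, CFSE = 6(−0.4) + 2(+0.6) = -1.2Δ_oct = -1.2 × 93 = -112 kJ/mol.
Tetrahedral e^4 t2^4 gives -0.8Δₜ = -0.8 × (4/9) × 93 = -33 kJ/mol.
Subtracting, OSPE = -112 − (-33) = -79 kJ/mol.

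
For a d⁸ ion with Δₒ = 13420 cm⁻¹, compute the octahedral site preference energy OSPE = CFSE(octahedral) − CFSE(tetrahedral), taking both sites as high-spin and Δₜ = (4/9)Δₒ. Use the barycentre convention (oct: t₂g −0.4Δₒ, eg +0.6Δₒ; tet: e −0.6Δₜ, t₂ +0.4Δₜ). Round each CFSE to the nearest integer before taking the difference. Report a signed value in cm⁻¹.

-11332

Octahedral (high-spin): t₂g⁶ eg², CFSE = 6(−0.4) + 2(+0.6) = -1.2Δₒ = -1.2 × 13420 = -16104 cm⁻¹.
Tetrahedral e⁴ t₂⁴ gives -0.8Δₜ = -0.8 × (4/9) × 13420 = -4772 cm⁻¹.
OSPE = CFSE(oct) − CFSE(tet) = -16104 − (-4772) = -11332 cm⁻¹.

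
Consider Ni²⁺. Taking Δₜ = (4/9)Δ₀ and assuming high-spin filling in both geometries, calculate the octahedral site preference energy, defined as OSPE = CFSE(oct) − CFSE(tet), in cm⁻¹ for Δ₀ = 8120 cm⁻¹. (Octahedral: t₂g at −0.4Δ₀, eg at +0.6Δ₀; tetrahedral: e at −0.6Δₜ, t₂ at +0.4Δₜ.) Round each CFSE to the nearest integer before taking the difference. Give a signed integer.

Ni sits in group 10; removing 2 electrons leaves Ni²⁺ with 10 − 2 = 8 d electrons.
Octahedral (high-spin): t2g^6 e_g^2, CFSE = 6(−0.4) + 2(+0.6) = -1.2Δ₀ = -1.2 × 8120 = -9744 cm⁻¹.
Tetrahedral e^4 t2^4 gives -0.8Δₜ = -0.8 × (4/9) × 8120 = -2887 cm⁻¹.
Subtracting, OSPE = -9744 − (-2887) = -6857 cm⁻¹.

-6857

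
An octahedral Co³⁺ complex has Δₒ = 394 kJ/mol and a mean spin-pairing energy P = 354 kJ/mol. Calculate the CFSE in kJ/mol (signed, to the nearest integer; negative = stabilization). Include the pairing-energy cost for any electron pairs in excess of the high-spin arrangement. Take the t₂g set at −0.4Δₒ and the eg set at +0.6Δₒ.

Co sits in group 9; removing 3 electrons leaves Co³⁺ with 9 − 3 = 6 d electrons.
With Δₒ > P the complex is low-spin.
That gives t₂g⁶ eg⁰.
Orbital CFSE = -2.4Δₒ = -2.4 × 394 = -946 kJ/mol.
Excess pairs vs high-spin: 3 − 1 = 2; pairing cost = +708 kJ/mol.
Net CFSE = -946 + 708 = -238 kJ/mol.

-238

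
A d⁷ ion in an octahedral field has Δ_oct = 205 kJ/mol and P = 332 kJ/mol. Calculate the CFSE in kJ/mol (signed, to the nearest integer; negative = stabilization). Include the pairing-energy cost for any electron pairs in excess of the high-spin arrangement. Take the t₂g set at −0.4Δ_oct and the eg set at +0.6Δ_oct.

-164

Since Δ_oct = 205 kJ/mol < P = 332 kJ/mol, the complex adopts the high-spin configuration.
That gives t₂g⁵ eg².
Orbital CFSE = -0.8Δ_oct = -0.8 × 205 = -164 kJ/mol.
High-spin has no excess pairs, so no pairing correction applies.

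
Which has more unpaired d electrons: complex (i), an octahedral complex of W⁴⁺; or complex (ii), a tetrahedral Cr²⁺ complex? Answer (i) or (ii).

(i): Group 6 minus oxidation state +4 gives a d² configuration for W⁴⁺; t₂g² eg⁰ → 2 unpaired.
(ii): Group 6 minus oxidation state +2 gives a d⁴ configuration for Cr²⁺; Tetrahedral fields are weak (Δₜ ≈ 4/9 Δₒ), so electrons fill high-spin; e² t₂² → 4 unpaired.
So (ii) has more unpaired electrons.

(ii)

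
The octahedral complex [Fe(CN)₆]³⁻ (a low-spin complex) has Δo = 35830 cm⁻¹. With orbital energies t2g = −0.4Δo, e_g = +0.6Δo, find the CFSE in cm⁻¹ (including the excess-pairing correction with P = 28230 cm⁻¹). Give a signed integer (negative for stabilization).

Each CN⁻ contributes -1; 6 × (-1) = -6. With overall charge -3, Fe is in the +3 oxidation state.
Fe is in group 8, so Fe³⁺ is d⁵ (8 − 3 = 5).
The d⁵ electrons fill as t2g^5 e_g^0.
CFSE(orbital) = 5×(-0.4Δo) + 0×(0.6Δo) = -2.0Δo; with Δo = 35830 cm⁻¹ that is -71660 cm⁻¹.
High-spin d⁵ would be t2g^3 e_g^2 with 0 pairs; low-spin has 2, so 2 excess pairs cost +2P = +56460 cm⁻¹.
Net CFSE = -71660 + 56460 = -15200 cm⁻¹.

-15200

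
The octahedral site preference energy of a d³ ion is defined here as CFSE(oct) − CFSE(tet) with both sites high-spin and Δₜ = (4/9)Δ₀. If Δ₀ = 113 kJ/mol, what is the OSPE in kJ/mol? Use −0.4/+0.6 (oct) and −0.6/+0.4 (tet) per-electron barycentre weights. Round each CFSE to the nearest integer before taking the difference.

-96

Octahedral high-spin t₂g³ eg⁰: CFSE = -1.2 × 113 = -136 kJ/mol.
Tetrahedral e² t₂¹ gives -0.8Δₜ = -0.8 × (4/9) × 113 = -40 kJ/mol.
OSPE = -136 − (-40) = -96 kJ/mol.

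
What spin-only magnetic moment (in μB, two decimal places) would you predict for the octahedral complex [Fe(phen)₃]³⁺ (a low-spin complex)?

1.73 μB

phen is neutral, so the +3 overall charge sits on Fe: oxidation state +3.
Fe³⁺: group 8, so d-count = 8 − 3 = 5.
Configuration: t₂g⁵ eg⁰ → 1 unpaired electron.
μ(spin-only) = √[1(1+2)] = √3 ≈ 1.73 μB.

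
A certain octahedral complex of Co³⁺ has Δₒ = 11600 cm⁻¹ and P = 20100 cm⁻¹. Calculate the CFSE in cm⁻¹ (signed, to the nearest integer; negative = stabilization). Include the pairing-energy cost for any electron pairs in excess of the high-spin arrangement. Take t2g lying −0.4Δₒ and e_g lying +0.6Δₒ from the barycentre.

Co is in group 9, so Co³⁺ is d⁶ (9 − 3 = 6).
Δₒ < P, so pairing is avoided: the ground state is high-spin.
That gives t2g^4 e_g^2.
Orbital CFSE = -0.4Δₒ = -0.4 × 11600 = -4640 cm⁻¹.
High-spin has no excess pairs, so no pairing correction applies.

-4640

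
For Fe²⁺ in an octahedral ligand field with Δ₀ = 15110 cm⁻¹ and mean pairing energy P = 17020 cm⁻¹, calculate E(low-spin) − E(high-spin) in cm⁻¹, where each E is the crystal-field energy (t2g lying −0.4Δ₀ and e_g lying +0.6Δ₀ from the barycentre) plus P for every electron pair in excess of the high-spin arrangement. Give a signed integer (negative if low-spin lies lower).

Fe sits in group 8; removing 2 electrons leaves Fe²⁺ with 8 − 2 = 6 d electrons.
High-spin d⁶ fills as t2g^4 e_g^2 with CFSE 4(−0.4) + 2(+0.6) = -0.4Δ₀ = -6044 cm⁻¹.
For low-spin the configuration is t2g^6 e_g^0: orbital energy -2.4 × 15110 = -36264 cm⁻¹, and 2 additional pairs relative to high-spin add 34040 cm⁻¹, giving -2224 cm⁻¹.
Thus E(LS) − E(HS) = 3820 cm⁻¹.

3820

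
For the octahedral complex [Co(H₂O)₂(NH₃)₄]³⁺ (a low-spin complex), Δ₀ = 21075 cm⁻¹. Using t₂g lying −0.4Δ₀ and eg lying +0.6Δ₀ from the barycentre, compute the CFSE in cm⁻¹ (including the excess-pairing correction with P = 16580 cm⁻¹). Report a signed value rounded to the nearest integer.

-17420

Ligand charges: 2×(+0) from H₂O and 4×(+0) from NH₃ sum to +0; with overall charge +3, Co is +3.
Co is in group 9, so Co³⁺ is d⁶ (9 − 3 = 6).
Electron filling gives t₂g⁶ eg⁰.
CFSE(orbital) = 6×(-0.4Δ₀) + 0×(0.6Δ₀) = -2.4Δ₀; with Δ₀ = 21075 cm⁻¹ that is -50580 cm⁻¹.
High-spin d⁶ would be t₂g⁴ eg² with 1 pair; low-spin has 3, so 2 excess pairs cost +2P = +33160 cm⁻¹.
Combining: -50580 + 33160 = -17420 cm⁻¹.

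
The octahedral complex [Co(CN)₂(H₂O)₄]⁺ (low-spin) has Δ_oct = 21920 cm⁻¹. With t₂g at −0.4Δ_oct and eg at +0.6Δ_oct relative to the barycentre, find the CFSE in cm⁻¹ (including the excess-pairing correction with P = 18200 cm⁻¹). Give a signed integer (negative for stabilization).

-16208

Ligand charges: 2×(-1) from CN⁻ and 4×(+0) from H₂O sum to -2; with overall charge +1, Co is +3.
Group 9 minus oxidation state +3 gives a d⁶ configuration for Co³⁺.
The d⁶ electrons fill as t₂g⁶ eg⁰.
The orbital stabilization is -2.4Δ_oct = -2.4 × 21920 = -52608 cm⁻¹.
Relative to high-spin t₂g⁴ eg² (1 paired), the low-spin configuration has 2 additional pairs, contributing +2 × 18200 = +36400 cm⁻¹.
Net CFSE = -52608 + 36400 = -16208 cm⁻¹.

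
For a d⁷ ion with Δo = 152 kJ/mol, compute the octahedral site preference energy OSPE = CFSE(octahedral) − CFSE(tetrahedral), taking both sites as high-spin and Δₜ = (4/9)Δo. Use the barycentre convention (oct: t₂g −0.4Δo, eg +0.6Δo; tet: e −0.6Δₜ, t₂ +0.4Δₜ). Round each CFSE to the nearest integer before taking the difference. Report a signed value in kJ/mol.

-41

Octahedral (high-spin): t₂g⁵ eg², CFSE = 5(−0.4) + 2(+0.6) = -0.8Δo = -0.8 × 152 = -122 kJ/mol.
Tetrahedral e⁴ t₂³ gives -1.2Δₜ = -1.2 × (4/9) × 152 = -81 kJ/mol.
Subtracting, OSPE = -122 − (-81) = -41 kJ/mol.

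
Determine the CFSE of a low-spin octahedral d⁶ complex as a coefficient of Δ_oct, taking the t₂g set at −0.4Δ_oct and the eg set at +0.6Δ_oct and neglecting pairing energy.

Configuration: t₂g⁶ eg⁰.
CFSE = 6(-0.4Δ_oct) + 0(0.6Δ_oct) = -2.4Δ_oct + 0.0Δ_oct = -2.4Δ_oct.

-2.4 Δ_oct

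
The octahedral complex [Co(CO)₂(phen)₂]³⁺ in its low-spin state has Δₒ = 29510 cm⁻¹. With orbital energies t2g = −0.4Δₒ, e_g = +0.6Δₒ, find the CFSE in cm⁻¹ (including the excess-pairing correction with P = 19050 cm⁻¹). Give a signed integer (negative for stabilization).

Ligand charges: 2×(+0) from CO and 2×(+0) from phen sum to +0; with overall charge +3, Co is +3.
Co³⁺: group 9, so d-count = 9 − 3 = 6.
Electron filling gives t2g^6 e_g^0.
CFSE(orbital) = 6×(-0.4Δₒ) + 0×(0.6Δₒ) = -2.4Δₒ; with Δₒ = 29510 cm⁻¹ that is -70824 cm⁻¹.
High-spin d⁶ would be t2g^4 e_g^2 with 1 pair; low-spin has 3, so 2 excess pairs cost +2P = +38100 cm⁻¹.
Overall CFSE = -70824 + 38100 = -32724 cm⁻¹.

-32724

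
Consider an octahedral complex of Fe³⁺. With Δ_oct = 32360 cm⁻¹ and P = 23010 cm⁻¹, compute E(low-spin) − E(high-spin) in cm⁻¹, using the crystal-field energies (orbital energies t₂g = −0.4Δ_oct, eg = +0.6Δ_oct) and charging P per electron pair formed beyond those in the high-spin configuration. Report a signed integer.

Fe is in group 8, so Fe³⁺ is d⁵ (8 − 3 = 5).
In the high-spin limit (t₂g³ eg²) the orbital term is 0.0Δ_oct = 0 cm⁻¹, with no excess pairing.
Low-spin: t₂g⁵ eg⁰, orbital CFSE = -2.0Δ_oct = -64720 cm⁻¹; plus 2 excess pairs × P = +46020 cm⁻¹; total -18700 cm⁻¹.
E(LS) − E(HS) = -18700 − (0) = -18700 cm⁻¹.

-18700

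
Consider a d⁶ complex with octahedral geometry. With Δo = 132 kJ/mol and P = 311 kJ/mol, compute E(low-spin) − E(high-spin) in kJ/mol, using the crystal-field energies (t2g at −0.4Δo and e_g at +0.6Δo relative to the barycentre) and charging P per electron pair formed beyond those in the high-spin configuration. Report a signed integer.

358

High-spin: t2g^4 e_g^2, CFSE = -0.4Δo = -53 kJ/mol.
Low-spin: t2g^6 e_g^0, orbital CFSE = -2.4Δo = -317 kJ/mol; plus 2 excess pairs × P = +622 kJ/mol; total 305 kJ/mol.
Thus E(LS) − E(HS) = 358 kJ/mol.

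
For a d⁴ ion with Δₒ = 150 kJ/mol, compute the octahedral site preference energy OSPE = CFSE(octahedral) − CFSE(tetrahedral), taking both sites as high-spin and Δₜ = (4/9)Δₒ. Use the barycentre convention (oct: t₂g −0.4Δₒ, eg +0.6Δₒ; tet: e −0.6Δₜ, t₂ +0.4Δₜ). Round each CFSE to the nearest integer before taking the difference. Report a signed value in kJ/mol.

-63

Octahedral (high-spin): t₂g³ eg¹, CFSE = 3(−0.4) + 1(+0.6) = -0.6Δₒ = -0.6 × 150 = -90 kJ/mol.
Tetrahedral e² t₂² gives -0.4Δₜ = -0.4 × (4/9) × 150 = -27 kJ/mol.
Subtracting, OSPE = -90 − (-27) = -63 kJ/mol.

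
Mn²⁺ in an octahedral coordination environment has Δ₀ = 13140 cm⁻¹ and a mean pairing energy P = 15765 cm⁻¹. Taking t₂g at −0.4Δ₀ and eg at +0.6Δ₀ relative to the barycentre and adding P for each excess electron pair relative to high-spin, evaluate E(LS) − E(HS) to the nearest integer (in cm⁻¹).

5250

Mn²⁺: group 7, so d-count = 7 − 2 = 5.
High-spin: t₂g³ eg², CFSE = 0.0Δ₀ = 0 cm⁻¹.
Low-spin: t₂g⁵ eg⁰, orbital CFSE = -2.0Δ₀ = -26280 cm⁻¹; plus 2 excess pairs × P = +31530 cm⁻¹; total 5250 cm⁻¹.
The difference is 5250 − (0) = 5250 cm⁻¹, so high-spin lies lower.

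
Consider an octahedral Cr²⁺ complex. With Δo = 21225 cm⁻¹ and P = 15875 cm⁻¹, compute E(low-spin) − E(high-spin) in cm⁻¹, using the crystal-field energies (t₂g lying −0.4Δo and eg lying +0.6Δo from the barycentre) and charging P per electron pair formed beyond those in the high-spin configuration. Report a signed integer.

-5350

Cr is in group 6, so Cr²⁺ is d⁴ (6 − 2 = 4).
High-spin d⁴ fills as t₂g³ eg¹ with CFSE 3(−0.4) + 1(+0.6) = -0.6Δo = -12735 cm⁻¹.
For low-spin the configuration is t₂g⁴ eg⁰: orbital energy -1.6 × 21225 = -33960 cm⁻¹, and 1 additional pair relative to high-spin adds 15875 cm⁻¹, giving -18085 cm⁻¹.
Thus E(LS) − E(HS) = -5350 cm⁻¹.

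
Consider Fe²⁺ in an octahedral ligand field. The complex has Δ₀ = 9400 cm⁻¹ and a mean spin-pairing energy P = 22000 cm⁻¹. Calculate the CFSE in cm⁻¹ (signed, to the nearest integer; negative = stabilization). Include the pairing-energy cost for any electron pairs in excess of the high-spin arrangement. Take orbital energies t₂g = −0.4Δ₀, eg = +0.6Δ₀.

-3760

Group 8 minus oxidation state +2 gives a d⁶ configuration for Fe²⁺.
Δ₀ < P, so pairing is avoided: the ground state is high-spin.
Configuration: t₂g⁴ eg².
Orbital CFSE = -0.4Δ₀ = -0.4 × 9400 = -3760 cm⁻¹.
High-spin has no excess pairs, so no pairing correction applies.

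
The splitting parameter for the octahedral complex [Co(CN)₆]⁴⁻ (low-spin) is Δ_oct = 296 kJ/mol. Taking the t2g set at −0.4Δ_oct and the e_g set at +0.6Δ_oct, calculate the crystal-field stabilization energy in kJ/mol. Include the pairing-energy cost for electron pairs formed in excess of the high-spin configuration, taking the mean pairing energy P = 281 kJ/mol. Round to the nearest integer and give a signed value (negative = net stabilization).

Each CN⁻ contributes -1; 6 × (-1) = -6. With overall charge -4, Co is in the +2 oxidation state.
Co is in group 9, so Co²⁺ is d⁷ (9 − 2 = 7).
The d⁷ electrons fill as t2g^6 e_g^1.
CFSE(orbital) = 6×(-0.4Δ_oct) + 1×(0.6Δ_oct) = -1.8Δ_oct; with Δ_oct = 296 kJ/mol that is -533 kJ/mol.
Relative to high-spin t2g^5 e_g^2 (2 paired), the low-spin configuration has 1 additional pair, contributing +1 × 281 = +281 kJ/mol.
Overall CFSE = -533 + 281 = -252 kJ/mol.

-252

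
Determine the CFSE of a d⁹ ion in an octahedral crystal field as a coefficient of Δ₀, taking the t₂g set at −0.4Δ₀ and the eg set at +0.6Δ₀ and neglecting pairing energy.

-0.6 Δ₀

For octahedral d⁹ the high- and low-spin configurations coincide.
Configuration: t₂g⁶ eg³.
CFSE = 6(-0.4Δ₀) + 3(0.6Δ₀) = -2.4Δ₀ + 1.8Δ₀ = -0.6Δ₀.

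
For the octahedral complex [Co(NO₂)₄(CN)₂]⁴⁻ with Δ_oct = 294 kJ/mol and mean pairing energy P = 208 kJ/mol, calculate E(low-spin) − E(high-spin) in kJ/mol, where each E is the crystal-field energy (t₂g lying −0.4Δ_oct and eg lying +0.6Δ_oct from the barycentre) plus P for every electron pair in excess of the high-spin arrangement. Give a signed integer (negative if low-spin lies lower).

-86

Ligand charges: 4×(-1) from NO₂⁻ and 2×(-1) from CN⁻ sum to -6; with overall charge -4, Co is +2.
Co sits in group 9; removing 2 electrons leaves Co²⁺ with 9 − 2 = 7 d electrons.
High-spin: t₂g⁵ eg², CFSE = -0.8Δ_oct = -235 kJ/mol.
Low-spin: t₂g⁶ eg¹, orbital CFSE = -1.8Δ_oct = -529 kJ/mol; plus 1 excess pair × P = +208 kJ/mol; total -321 kJ/mol.
Thus E(LS) − E(HS) = -86 kJ/mol.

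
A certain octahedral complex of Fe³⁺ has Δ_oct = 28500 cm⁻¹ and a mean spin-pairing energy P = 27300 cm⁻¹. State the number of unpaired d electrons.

Fe sits in group 8; removing 3 electrons leaves Fe³⁺ with 8 − 3 = 5 d electrons.
Δ_oct > P, so pairing is preferred: the ground state is low-spin.
That gives t2g^5 e_g^0.
Unpaired electrons: 1.

1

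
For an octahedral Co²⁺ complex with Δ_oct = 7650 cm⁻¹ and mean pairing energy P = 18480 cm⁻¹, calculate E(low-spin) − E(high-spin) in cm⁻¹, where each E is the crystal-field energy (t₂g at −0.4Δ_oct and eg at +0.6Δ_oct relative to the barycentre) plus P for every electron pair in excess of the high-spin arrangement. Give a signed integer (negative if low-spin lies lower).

Co sits in group 9; removing 2 electrons leaves Co²⁺ with 9 − 2 = 7 d electrons.
High-spin: t₂g⁵ eg², CFSE = -0.8Δ_oct = -6120 cm⁻¹.
Low-spin t₂g⁶ eg¹ gives -1.8Δ_oct = -13770 cm⁻¹, but forming 1 extra pair costs 1P = 18480 cm⁻¹, so E(LS) = -13770 + 18480 = 4710 cm⁻¹.
E(LS) − E(HS) = 4710 − (-6120) = 10830 cm⁻¹.

10830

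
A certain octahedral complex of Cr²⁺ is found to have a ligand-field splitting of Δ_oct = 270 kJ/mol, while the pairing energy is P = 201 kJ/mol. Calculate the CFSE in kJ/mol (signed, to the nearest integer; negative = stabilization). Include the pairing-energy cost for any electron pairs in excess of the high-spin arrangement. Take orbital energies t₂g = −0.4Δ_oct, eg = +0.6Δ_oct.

-231

Group 6 minus oxidation state +2 gives a d⁴ configuration for Cr²⁺.
Here Δ_oct > P (270 > 201), so the low-spin state is favoured.
Filling d⁴ accordingly: t₂g⁴ eg⁰.
Orbital CFSE = -1.6Δ_oct = -1.6 × 270 = -432 kJ/mol.
Excess pairs vs high-spin: 1 − 0 = 1; pairing cost = +201 kJ/mol.
Net CFSE = -432 + 201 = -231 kJ/mol.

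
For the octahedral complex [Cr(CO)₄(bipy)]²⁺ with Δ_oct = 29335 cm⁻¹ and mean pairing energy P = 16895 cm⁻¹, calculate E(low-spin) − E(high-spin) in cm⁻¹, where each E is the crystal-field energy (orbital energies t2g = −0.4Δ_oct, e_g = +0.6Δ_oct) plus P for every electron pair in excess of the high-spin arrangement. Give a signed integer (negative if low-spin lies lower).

-12440

Ligand charges: 4×(+0) from CO and 1×(+0) from bipy sum to +0; with overall charge +2, Cr is +2.
Group 6 minus oxidation state +2 gives a d⁴ configuration for Cr²⁺.
High-spin d⁴ fills as t2g^3 e_g^1 with CFSE 3(−0.4) + 1(+0.6) = -0.6Δ_oct = -17601 cm⁻¹.
For low-spin the configuration is t2g^4 e_g^0: orbital energy -1.6 × 29335 = -46936 cm⁻¹, and 1 additional pair relative to high-spin adds 16895 cm⁻¹, giving -30041 cm⁻¹.
The difference is -30041 − (-17601) = -12440 cm⁻¹, so low-spin lies lower.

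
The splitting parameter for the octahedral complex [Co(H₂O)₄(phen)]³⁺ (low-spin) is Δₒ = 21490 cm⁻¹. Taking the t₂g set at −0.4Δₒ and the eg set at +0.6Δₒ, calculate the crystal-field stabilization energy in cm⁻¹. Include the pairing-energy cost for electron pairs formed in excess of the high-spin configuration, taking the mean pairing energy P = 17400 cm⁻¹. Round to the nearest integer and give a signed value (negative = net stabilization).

Ligand charges: 4×(+0) from H₂O and 1×(+0) from phen sum to +0; with overall charge +3, Co is +3.
Co sits in group 9; removing 3 electrons leaves Co³⁺ with 9 − 3 = 6 d electrons.
Electron filling gives t₂g⁶ eg⁰.
Orbital CFSE = 6(-0.4) + 0(0.6) = -2.4Δₒ = -2.4 × 21490 = -51576 cm⁻¹.
Pairing penalty: 3 pairs vs 1 in the high-spin reference → 2 extra × P = 34800 cm⁻¹.
Overall CFSE = -51576 + 34800 = -16776 cm⁻¹.

-16776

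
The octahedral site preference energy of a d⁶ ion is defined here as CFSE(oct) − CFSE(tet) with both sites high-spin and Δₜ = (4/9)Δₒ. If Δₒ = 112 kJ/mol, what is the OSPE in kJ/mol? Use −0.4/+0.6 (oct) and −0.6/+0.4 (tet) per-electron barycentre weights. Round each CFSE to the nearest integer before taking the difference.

Octahedral (high-spin): t₂g⁴ eg², CFSE = 4(−0.4) + 2(+0.6) = -0.4Δₒ = -0.4 × 112 = -45 kJ/mol.
Tetrahedral: e³ t₂³, CFSE = 3(−0.6) + 3(+0.4) = -0.6Δₜ = -0.6 × (4/9) × 112 = -30 kJ/mol.
OSPE = CFSE(oct) − CFSE(tet) = -45 − (-30) = -15 kJ/mol.

-15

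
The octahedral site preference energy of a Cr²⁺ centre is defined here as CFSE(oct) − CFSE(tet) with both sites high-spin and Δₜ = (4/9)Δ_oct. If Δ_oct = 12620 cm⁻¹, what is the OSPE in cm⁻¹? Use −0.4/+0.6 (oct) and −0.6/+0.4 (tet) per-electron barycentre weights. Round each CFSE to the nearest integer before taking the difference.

Cr sits in group 6; removing 2 electrons leaves Cr²⁺ with 6 − 2 = 4 d electrons.
Octahedral high-spin t₂g³ eg¹: CFSE = -0.6 × 12620 = -7572 cm⁻¹.
In a tetrahedral site the filling is e² t₂²: CFSE(tet) = -0.4Δₜ = -0.4 × (4/9)(12620) = -2244 cm⁻¹.
OSPE = CFSE(oct) − CFSE(tet) = -7572 − (-2244) = -5328 cm⁻¹.

-5328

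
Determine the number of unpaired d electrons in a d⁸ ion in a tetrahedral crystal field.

Tetrahedral splitting is small, so the complex is high-spin.
Configuration: e⁴ t₂⁴, giving 2 unpaired electrons.

2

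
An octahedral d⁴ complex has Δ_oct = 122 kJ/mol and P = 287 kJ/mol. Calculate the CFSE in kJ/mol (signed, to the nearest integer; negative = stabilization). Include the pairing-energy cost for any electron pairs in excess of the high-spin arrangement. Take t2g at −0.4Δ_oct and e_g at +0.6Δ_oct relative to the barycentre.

Since Δ_oct = 122 kJ/mol < P = 287 kJ/mol, the complex adopts the high-spin configuration.
Configuration: t2g^3 e_g^1.
Orbital CFSE = -0.6Δ_oct = -0.6 × 122 = -73 kJ/mol.
High-spin has no excess pairs, so no pairing correction applies.

-73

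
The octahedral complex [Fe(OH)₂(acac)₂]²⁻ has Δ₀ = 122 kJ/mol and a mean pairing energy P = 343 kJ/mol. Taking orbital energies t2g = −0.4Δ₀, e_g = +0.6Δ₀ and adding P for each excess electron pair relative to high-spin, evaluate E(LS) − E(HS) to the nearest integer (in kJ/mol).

Ligand charges: 2×(-1) from OH⁻ and 2×(-1) from acac⁻ sum to -4; with overall charge -2, Fe is +2.
Fe²⁺: group 8, so d-count = 8 − 2 = 6.
In the high-spin limit (t2g^4 e_g^2) the orbital term is -0.4Δ₀ = -49 kJ/mol, with no excess pairing.
For low-spin the configuration is t2g^6 e_g^0: orbital energy -2.4 × 122 = -293 kJ/mol, and 2 additional pairs relative to high-spin add 686 kJ/mol, giving 393 kJ/mol.
E(LS) − E(HS) = 393 − (-49) = 442 kJ/mol.

442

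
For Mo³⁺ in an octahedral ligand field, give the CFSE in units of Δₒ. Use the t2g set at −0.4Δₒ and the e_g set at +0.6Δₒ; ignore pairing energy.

Mo sits in group 6; removing 3 electrons leaves Mo³⁺ with 6 − 3 = 3 d electrons.
Configuration: t2g^3 e_g^0.
CFSE = 3(-0.4Δₒ) + 0(0.6Δₒ) = -1.2Δₒ + 0.0Δₒ = -1.2Δₒ.

-1.2 Δₒ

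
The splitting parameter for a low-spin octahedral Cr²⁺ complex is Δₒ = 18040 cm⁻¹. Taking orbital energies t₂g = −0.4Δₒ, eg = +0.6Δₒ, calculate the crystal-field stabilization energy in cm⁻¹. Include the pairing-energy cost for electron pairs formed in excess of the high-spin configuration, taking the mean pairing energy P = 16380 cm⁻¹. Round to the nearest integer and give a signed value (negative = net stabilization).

-12484

Cr sits in group 6; removing 2 electrons leaves Cr²⁺ with 6 − 2 = 4 d electrons.
The d⁴ electrons fill as t₂g⁴ eg⁰.
Orbital CFSE = 4(-0.4) + 0(0.6) = -1.6Δₒ = -1.6 × 18040 = -28864 cm⁻¹.
Relative to high-spin t₂g³ eg¹ (0 paired), the low-spin configuration has 1 additional pair, contributing +1 × 16380 = +16380 cm⁻¹.
Overall CFSE = -28864 + 16380 = -12484 cm⁻¹.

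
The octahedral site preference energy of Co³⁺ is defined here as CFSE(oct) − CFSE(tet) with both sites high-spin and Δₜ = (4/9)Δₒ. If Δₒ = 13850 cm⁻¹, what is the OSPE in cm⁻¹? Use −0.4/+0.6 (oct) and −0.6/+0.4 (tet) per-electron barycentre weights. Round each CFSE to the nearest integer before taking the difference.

-1847

Co sits in group 9; removing 3 electrons leaves Co³⁺ with 9 − 3 = 6 d electrons.
In an octahedral site d⁶ (HS) is t2g^4 e_g^2, giving CFSE(oct) = -0.4Δₒ = -5540 cm⁻¹.
In a tetrahedral site the filling is e^3 t2^3: CFSE(tet) = -0.6Δₜ = -0.6 × (4/9)(13850) = -3693 cm⁻¹.
Subtracting, OSPE = -5540 − (-3693) = -1847 cm⁻¹.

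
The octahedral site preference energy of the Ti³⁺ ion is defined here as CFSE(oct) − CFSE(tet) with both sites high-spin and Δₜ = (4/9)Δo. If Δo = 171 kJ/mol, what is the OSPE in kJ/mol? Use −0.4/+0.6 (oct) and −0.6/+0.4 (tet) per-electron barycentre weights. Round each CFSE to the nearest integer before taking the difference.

-22

Ti sits in group 4; removing 3 electrons leaves Ti³⁺ with 4 − 3 = 1 d electrons.
In an octahedral site d¹ (HS) is t2g^1 e_g^0, giving CFSE(oct) = -0.4Δo = -68 kJ/mol.
Tetrahedral e^1 t2^0 gives -0.6Δₜ = -0.6 × (4/9) × 171 = -46 kJ/mol.
OSPE = -68 − (-46) = -22 kJ/mol.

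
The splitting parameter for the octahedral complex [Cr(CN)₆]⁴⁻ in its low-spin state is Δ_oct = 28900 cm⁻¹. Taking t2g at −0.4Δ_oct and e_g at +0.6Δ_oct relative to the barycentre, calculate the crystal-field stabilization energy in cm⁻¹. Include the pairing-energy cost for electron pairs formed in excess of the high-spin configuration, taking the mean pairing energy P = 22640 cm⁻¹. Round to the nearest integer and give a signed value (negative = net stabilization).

-23600

Each CN⁻ contributes -1; 6 × (-1) = -6. With overall charge -4, Cr is in the +2 oxidation state.
Group 6 minus oxidation state +2 gives a d⁴ configuration for Cr²⁺.
The d⁴ electrons fill as t2g^4 e_g^0.
Orbital CFSE = 4(-0.4) + 0(0.6) = -1.6Δ_oct = -1.6 × 28900 = -46240 cm⁻¹.
Pairing penalty: 1 pair vs 0 in the high-spin reference → 1 extra × P = 22640 cm⁻¹.
Combining: -46240 + 22640 = -23600 cm⁻¹.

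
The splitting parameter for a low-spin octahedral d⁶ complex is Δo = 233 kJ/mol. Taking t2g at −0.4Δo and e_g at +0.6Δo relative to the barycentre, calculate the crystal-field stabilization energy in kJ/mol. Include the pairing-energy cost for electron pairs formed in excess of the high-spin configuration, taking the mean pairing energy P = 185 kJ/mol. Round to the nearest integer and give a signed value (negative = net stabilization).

Configuration: t2g^6 e_g^0.
CFSE(orbital) = 6×(-0.4Δo) + 0×(0.6Δo) = -2.4Δo; with Δo = 233 kJ/mol that is -559 kJ/mol.
Relative to high-spin t2g^4 e_g^2 (1 paired), the low-spin configuration has 2 additional pairs, contributing +2 × 185 = +370 kJ/mol.
Overall CFSE = -559 + 370 = -189 kJ/mol.

-189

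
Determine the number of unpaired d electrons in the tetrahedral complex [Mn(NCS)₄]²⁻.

Each NCS⁻ contributes -1; 4 × (-1) = -4. With overall charge -2, Mn is in the +2 oxidation state.
Group 7 minus oxidation state +2 gives a d⁵ configuration for Mn²⁺.
With tetrahedral geometry the complex is necessarily high-spin.
Configuration: e^2 t2^3, giving 5 unpaired electrons.

5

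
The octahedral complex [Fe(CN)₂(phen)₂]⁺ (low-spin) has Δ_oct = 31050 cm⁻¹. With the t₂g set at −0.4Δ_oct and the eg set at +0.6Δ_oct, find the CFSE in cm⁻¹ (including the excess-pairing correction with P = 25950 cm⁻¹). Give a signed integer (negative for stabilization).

Ligand charges: 2×(-1) from CN⁻ and 2×(+0) from phen sum to -2; with overall charge +1, Fe is +3.
Group 8 minus oxidation state +3 gives a d⁵ configuration for Fe³⁺.
The d⁵ electrons fill as t₂g⁵ eg⁰.
The orbital stabilization is -2.0Δ_oct = -2.0 × 31050 = -62100 cm⁻¹.
High-spin d⁵ would be t₂g³ eg² with 0 pairs; low-spin has 2, so 2 excess pairs cost +2P = +51900 cm⁻¹.
Net CFSE = -62100 + 51900 = -10200 cm⁻¹.

-10200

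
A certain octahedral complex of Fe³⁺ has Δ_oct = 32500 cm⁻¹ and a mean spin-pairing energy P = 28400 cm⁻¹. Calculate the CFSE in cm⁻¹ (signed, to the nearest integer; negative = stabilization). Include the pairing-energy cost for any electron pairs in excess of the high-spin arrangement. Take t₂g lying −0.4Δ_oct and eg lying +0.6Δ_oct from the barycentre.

-8200

Fe³⁺: group 8, so d-count = 8 − 3 = 5.
With Δ_oct > P the complex is low-spin.
Configuration: t₂g⁵ eg⁰.
Orbital CFSE = -2.0Δ_oct = -2.0 × 32500 = -65000 cm⁻¹.
Excess pairs vs high-spin: 2 − 0 = 2; pairing cost = +56800 cm⁻¹.
Net CFSE = -65000 + 56800 = -8200 cm⁻¹.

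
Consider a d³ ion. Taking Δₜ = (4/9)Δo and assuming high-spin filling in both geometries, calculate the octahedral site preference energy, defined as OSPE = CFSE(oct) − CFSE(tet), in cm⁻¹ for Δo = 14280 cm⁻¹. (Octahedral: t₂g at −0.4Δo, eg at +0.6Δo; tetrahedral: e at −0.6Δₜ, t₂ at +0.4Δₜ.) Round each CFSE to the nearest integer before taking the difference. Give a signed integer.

-12059

Octahedral high-spin t₂g³ eg⁰: CFSE = -1.2 × 14280 = -17136 cm⁻¹.
Tetrahedral e² t₂¹ gives -0.8Δₜ = -0.8 × (4/9) × 14280 = -5077 cm⁻¹.
OSPE = -17136 − (-5077) = -12059 cm⁻¹.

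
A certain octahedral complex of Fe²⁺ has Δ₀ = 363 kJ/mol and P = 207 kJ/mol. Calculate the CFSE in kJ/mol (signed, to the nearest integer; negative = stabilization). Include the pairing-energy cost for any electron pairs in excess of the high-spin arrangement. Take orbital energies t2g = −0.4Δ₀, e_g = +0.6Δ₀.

-457

Fe²⁺: group 8, so d-count = 8 − 2 = 6.
With Δ₀ > P the complex is low-spin.
That gives t2g^6 e_g^0.
Orbital CFSE = -2.4Δ₀ = -2.4 × 363 = -871 kJ/mol.
Excess pairs vs high-spin: 3 − 1 = 2; pairing cost = +414 kJ/mol.
Net CFSE = -871 + 414 = -457 kJ/mol.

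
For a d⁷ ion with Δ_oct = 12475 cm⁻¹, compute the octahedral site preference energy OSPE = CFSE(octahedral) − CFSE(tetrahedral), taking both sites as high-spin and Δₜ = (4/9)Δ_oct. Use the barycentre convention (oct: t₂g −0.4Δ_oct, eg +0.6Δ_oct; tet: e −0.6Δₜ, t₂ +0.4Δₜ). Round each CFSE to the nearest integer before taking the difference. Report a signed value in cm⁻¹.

Octahedral (high-spin): t2g^5 e_g^2, CFSE = 5(−0.4) + 2(+0.6) = -0.8Δ_oct = -0.8 × 12475 = -9980 cm⁻¹.
In a tetrahedral site the filling is e^4 t2^3: CFSE(tet) = -1.2Δₜ = -1.2 × (4/9)(12475) = -6653 cm⁻¹.
Subtracting, OSPE = -9980 − (-6653) = -3327 cm⁻¹.

-3327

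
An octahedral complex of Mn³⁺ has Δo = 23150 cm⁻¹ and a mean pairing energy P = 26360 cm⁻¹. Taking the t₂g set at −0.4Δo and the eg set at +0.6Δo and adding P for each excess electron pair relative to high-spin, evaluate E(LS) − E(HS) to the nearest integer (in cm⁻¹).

Mn sits in group 7; removing 3 electrons leaves Mn³⁺ with 7 − 3 = 4 d electrons.
In the high-spin limit (t₂g³ eg¹) the orbital term is -0.6Δo = -13890 cm⁻¹, with no excess pairing.
Low-spin: t₂g⁴ eg⁰, orbital CFSE = -1.6Δo = -37040 cm⁻¹; plus 1 excess pair × P = +26360 cm⁻¹; total -10680 cm⁻¹.
E(LS) − E(HS) = -10680 − (-13890) = 3210 cm⁻¹.

3210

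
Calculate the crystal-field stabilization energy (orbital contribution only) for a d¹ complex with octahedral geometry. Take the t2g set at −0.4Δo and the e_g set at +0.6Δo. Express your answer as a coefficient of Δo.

-0.4 Δo

Configuration: t2g^1 e_g^0.
CFSE = 1(-0.4Δo) + 0(0.6Δo) = -0.4Δo + 0.0Δo = -0.4Δo.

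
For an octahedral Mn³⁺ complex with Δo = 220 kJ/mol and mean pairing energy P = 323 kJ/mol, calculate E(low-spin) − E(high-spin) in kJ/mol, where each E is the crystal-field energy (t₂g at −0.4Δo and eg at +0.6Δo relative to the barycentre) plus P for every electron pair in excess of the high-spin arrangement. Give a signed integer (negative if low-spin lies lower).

Mn³⁺: group 7, so d-count = 7 − 3 = 4.
High-spin d⁴ fills as t₂g³ eg¹ with CFSE 3(−0.4) + 1(+0.6) = -0.6Δo = -132 kJ/mol.
For low-spin the configuration is t₂g⁴ eg⁰: orbital energy -1.6 × 220 = -352 kJ/mol, and 1 additional pair relative to high-spin adds 323 kJ/mol, giving -29 kJ/mol.
E(LS) − E(HS) = -29 − (-132) = 103 kJ/mol.

103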